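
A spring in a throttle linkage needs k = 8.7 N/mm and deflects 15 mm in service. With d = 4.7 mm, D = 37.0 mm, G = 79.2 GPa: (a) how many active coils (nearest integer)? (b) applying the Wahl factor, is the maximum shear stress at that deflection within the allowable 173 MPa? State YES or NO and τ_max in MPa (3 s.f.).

(a) 11 coils; (b) YES, τ_max = 140 MPa

N_a = Gd⁴/(8D³k) = (79.2×10³)(4.7⁴)/(8·37.0³·8.7) = 10.96 → N_a = 11
Actual rate k = Gd⁴/(8D³·11) = 8.6702 N/mm
Working load F = kδ = 8.6702·15 = 130.05 N
C = 37.0/4.7 = 7.8723; K_W = (4C−1)/(4C−4)+0.615/C = 1.1873
τ_max = K_W·8FD/(πd³) = 1.1873·118.02 = 140.12 MPa
τ_max ≤ 173 MPa → acceptable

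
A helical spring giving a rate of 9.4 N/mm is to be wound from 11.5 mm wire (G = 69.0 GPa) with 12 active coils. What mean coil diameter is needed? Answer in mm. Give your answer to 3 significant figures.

D = (Gd⁴/(8N_a·k))^(1/3) = (69.0×10³·11.5⁴/(8·12·9.4))^(1/3)
  = (1.33734e+06)^(1/3) = 110.1743 mm

110 mm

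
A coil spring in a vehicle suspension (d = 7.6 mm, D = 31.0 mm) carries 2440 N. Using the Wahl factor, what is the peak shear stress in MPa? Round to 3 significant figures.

612 MPa

Spring index C = D/d = 31.0/7.6 = 4.0789
K_W = (4C−1)/(4C−4) + 0.615/C = 15.316/12.316 + 0.1508 = 1.3944
τ₀ = 8FD/(πd³) = 8·2440·31.0/(π·7.6³) = 605120/1379.1 = 438.78 MPa
τ_max = K·τ₀ = 1.3944 × 438.78 = 611.82 MPa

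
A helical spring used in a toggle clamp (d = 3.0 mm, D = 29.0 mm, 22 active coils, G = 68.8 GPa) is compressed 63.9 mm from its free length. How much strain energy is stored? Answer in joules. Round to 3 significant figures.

k = Gd⁴/(8D³N_a) = (68.8×10³)(3.0⁴)/(8·29.0³·22) = 1.2983 N/mm
U = ½kδ² = 0.5 × 1.2983 × 63.9² = 2650.6 N·mm = 2.6506 J

2.65 J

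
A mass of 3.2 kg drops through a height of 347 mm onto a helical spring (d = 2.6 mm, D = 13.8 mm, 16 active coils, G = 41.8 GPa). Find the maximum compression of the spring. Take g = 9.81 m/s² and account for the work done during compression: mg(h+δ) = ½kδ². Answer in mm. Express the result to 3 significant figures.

k = Gd⁴/(8D³N_a) = (41.8×10³)(2.6⁴)/(8·13.8³·16) = 5.6784 N/mm
W = mg = 3.2 × 9.81 = 31.392 N
½kδ² − Wδ − Wh = 0 → δ = (W + √(W² + 2kWh))/k
δ = (31.392 + √(985.46 + 123709))/5.6784 = (31.392 + 353.12)/5.6784 = 67.716 mm

67.7 mm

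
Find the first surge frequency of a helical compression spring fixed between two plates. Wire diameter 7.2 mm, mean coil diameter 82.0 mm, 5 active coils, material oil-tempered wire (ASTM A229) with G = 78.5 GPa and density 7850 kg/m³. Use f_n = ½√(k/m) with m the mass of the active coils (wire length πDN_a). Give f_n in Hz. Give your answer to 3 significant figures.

76.2 Hz

k = Gd⁴/(8D³N_a) = (78.5×10³)(7.2⁴)/(8·82.0³·5) = 9.5653 N/mm = 9565.3 N/m
Wire length L = πDN_a = π·82.0·5 = 1288.1 mm
m = ρ·(πd²/4)·L = 7850 × 40.715×10⁻⁶ m² × 1.2881 m = 0.41168 kg
f_n = ½√(k/m) = 0.5·√(9565.3/0.41168) = 0.5·√(23235) = 76.215 Hz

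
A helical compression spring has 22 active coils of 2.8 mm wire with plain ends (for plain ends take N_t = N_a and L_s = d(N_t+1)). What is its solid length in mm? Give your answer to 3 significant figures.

plain ends: N_t = N_a = 22
L_s = d·(N_t+1) = 2.8 × 23 = 64.4 mm

64.4 mm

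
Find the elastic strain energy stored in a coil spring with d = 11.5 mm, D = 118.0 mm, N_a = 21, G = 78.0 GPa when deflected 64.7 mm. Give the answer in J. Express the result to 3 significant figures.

k = Gd⁴/(8D³N_a) = (78.0×10³)(11.5⁴)/(8·118.0³·21) = 4.9423 N/mm
U = ½kδ² = 0.5 × 4.9423 × 64.7² = 10344 N·mm = 10.344 J

10.3 J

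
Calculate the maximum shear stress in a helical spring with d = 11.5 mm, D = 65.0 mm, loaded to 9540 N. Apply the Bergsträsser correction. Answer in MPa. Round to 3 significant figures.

Spring index C = D/d = 65.0/11.5 = 5.6522
K_B = (4C+2)/(4C−3) = 24.609/19.609 = 1.2550
τ₀ = 8FD/(πd³) = 8·9540·65.0/(π·11.5³) = 4.9608e+06/4778 = 1038.3 MPa
τ_max = K·τ₀ = 1.2550 × 1038.3 = 1303 MPa

1300 MPa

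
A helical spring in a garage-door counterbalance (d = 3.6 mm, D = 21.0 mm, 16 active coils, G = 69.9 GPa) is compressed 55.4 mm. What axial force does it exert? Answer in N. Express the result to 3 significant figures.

k = Gd⁴/(8D³N_a) = (69.9×10³)(3.6⁴)/(8·21.0³·16) = 9.9042 N/mm
F = k·δ = 9.9042 × 55.4 = 548.69 N

549 N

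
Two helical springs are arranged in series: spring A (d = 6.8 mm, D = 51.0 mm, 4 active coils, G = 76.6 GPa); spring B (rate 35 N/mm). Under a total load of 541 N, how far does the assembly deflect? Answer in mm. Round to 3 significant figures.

k_A = Gd⁴/(8D³N_a) = (76.6×10³)(6.8⁴)/(8·51.0³·4) = 38.584 N/mm
Series: 1/k_eq = 1/38.584 + 1/35 = 0.054489; k_eq = 18.352 N/mm
δ = F/k_eq = 541/18.352 = 29.479 mm

29.5 mm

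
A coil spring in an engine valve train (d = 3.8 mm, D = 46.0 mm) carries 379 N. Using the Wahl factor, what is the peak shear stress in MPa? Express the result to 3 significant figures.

Spring index C = D/d = 46.0/3.8 = 12.1053
K_W = (4C−1)/(4C−4) + 0.615/C = 47.421/44.421 + 0.0508 = 1.1183
τ₀ = 8FD/(πd³) = 8·379·46.0/(π·3.8³) = 139472/172.39 = 809.07 MPa
τ_max = K·τ₀ = 1.1183 × 809.07 = 904.82 MPa

905 MPa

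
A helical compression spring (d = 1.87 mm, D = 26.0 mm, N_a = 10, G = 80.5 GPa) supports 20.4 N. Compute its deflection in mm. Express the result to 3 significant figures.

k = Gd⁴/(8D³N_a) = (80.5×10³)(1.87⁴)/(8·26.0³·10) = 0.70009 N/mm
δ = F/k = 20.4 / 0.70009 = 29.139 mm

29.1 mm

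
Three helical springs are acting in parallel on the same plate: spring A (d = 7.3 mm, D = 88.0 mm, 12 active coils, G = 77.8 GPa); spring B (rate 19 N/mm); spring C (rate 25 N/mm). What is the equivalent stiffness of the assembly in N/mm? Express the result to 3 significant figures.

k_A = Gd⁴/(8D³N_a) = (77.8×10³)(7.3⁴)/(8·88.0³·12) = 3.3772 N/mm
Parallel: k_eq = 3.3772 + 19 + 25 = 47.377 N/mm

47.4 N/mm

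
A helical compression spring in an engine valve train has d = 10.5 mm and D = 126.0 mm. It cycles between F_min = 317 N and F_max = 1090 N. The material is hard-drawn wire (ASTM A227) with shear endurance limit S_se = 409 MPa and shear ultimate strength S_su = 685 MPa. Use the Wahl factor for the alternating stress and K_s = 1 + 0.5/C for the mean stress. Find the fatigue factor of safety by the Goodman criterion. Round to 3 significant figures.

C = D/d = 126.0/10.5 = 12.0000; K_W = (4C−1)/(4C−4)+0.615/C = 1.1194; K_s = 1+0.5/C = 1.0417
F_a = (F_max−F_min)/2 = 386.5 N; F_m = (F_max+F_min)/2 = 703.5 N
τ_a = K_W·8F_aD/(πd³) = 1.1194 × 107.13 = 119.92 MPa
τ_m = K_s·8F_mD/(πd³) = 1.0417 × 194.99 = 203.11 MPa
Goodman: 1/n_f = τ_a/S_se + τ_m/S_su = 119.92/409 + 203.11/685 = 0.29320 + 0.29651 = 0.58972
n_f = 1/0.58972 = 1.696

1.70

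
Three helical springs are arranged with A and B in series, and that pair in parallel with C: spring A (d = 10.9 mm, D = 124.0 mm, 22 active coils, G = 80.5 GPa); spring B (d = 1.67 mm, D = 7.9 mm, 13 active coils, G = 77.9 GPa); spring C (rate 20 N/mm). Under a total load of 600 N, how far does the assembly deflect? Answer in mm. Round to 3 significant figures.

k_A = Gd⁴/(8D³N_a) = (80.5×10³)(10.9⁴)/(8·124.0³·22) = 3.3863 N/mm
k_B = Gd⁴/(8D³N_a) = (77.9×10³)(1.67⁴)/(8·7.9³·13) = 11.816 N/mm
Springs A,B series: k_AB = 1/(1/3.3863+1/11.816) = 2.632 N/mm; parallel with C: k_eq = 2.632+20 = 22.632 N/mm
δ = F/k_eq = 600/22.632 = 26.511 mm

26.5 mm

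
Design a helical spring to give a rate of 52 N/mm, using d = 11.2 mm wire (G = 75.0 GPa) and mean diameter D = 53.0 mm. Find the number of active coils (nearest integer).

N_a = Gd⁴/(8D³k) = (75.0×10³ × 11.2⁴)/(8 × 53.0³ × 52)
    = 1.18014e+09 / 6.19328e+07 = 19.06 → 19 coils

19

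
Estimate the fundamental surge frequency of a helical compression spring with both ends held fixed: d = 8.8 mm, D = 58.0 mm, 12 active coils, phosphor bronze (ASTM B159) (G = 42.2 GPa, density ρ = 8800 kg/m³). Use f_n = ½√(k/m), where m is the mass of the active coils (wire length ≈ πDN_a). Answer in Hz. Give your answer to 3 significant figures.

53.7 Hz

k = Gd⁴/(8D³N_a) = (42.2×10³)(8.8⁴)/(8·58.0³·12) = 13.511 N/mm = 13511 N/m
Wire length L = πDN_a = π·58.0·12 = 2186.5 mm
m = ρ·(πd²/4)·L = 8800 × 60.821×10⁻⁶ m² × 2.1865 m = 1.1703 kg
f_n = ½√(k/m) = 0.5·√(13511/1.1703) = 0.5·√(11545) = 53.724 Hz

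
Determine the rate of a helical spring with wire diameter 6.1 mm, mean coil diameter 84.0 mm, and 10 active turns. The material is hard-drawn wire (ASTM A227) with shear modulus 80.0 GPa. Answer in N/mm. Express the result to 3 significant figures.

k = Gd⁴/(8D³N_a) = (80.0×10³ × 6.1⁴) / (8 × 84.0³ × 10)
  = 1.10767e+08 / 4.74163e+07 = 2.336 N/mm

2.34 N/mm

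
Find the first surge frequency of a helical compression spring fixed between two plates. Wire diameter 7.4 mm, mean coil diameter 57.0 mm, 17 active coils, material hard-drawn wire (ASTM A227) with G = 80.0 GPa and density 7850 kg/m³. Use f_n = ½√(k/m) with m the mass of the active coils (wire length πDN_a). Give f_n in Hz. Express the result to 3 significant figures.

k = Gd⁴/(8D³N_a) = (80.0×10³)(7.4⁴)/(8·57.0³·17) = 9.5247 N/mm = 9524.7 N/m
Wire length L = πDN_a = π·57.0·17 = 3044.2 mm
m = ρ·(πd²/4)·L = 7850 × 43.008×10⁻⁶ m² × 3.0442 m = 1.0278 kg
f_n = ½√(k/m) = 0.5·√(9524.7/1.0278) = 0.5·√(9267.4) = 48.134 Hz

48.1 Hz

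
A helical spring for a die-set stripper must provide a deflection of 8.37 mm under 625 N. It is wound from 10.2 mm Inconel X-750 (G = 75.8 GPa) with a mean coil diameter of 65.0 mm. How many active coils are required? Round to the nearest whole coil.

Required rate k = F/δ = 625/8.37 = 74.671 N/mm
N_a = Gd⁴/(8D³k) = (75.8×10³ × 10.2⁴)/(8 × 65.0³ × 74.671)
    = 8.20484e+08 / 1.64053e+08 = 5.001 → 5 coils

5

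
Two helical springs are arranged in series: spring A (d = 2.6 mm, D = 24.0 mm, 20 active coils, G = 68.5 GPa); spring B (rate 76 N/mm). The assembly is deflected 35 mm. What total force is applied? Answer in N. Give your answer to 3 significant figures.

k_A = Gd⁴/(8D³N_a) = (68.5×10³)(2.6⁴)/(8·24.0³·20) = 1.4152 N/mm
Series: 1/k_eq = 1/1.4152 + 1/76 = 0.71975; k_eq = 1.3894 N/mm
F = k_eq·δ = 1.3894·35 = 48.628 N

48.6 N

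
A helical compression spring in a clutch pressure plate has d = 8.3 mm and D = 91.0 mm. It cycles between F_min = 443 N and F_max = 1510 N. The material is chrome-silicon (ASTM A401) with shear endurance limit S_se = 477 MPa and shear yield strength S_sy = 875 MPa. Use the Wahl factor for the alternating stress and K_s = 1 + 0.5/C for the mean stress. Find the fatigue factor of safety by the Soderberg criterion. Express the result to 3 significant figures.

1.01

C = D/d = 91.0/8.3 = 10.9639; K_W = (4C−1)/(4C−4)+0.615/C = 1.1314; K_s = 1+0.5/C = 1.0456
F_a = (F_max−F_min)/2 = 533.5 N; F_m = (F_max+F_min)/2 = 976.5 N
τ_a = K_W·8F_aD/(πd³) = 1.1314 × 216.21 = 244.62 MPa
τ_m = K_s·8F_mD/(πd³) = 1.0456 × 395.75 = 413.8 MPa
Soderberg: 1/n_f = τ_a/S_se + τ_m/S_sy = 244.62/477 + 413.8/875 = 0.51282 + 0.47291 = 0.98573
n_f = 1/0.98573 = 1.014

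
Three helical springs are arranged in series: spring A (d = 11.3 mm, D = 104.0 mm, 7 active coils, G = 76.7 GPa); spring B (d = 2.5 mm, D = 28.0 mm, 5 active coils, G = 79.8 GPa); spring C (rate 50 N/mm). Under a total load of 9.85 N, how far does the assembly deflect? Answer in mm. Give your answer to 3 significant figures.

3.47 mm

k_A = Gd⁴/(8D³N_a) = (76.7×10³)(11.3⁴)/(8·104.0³·7) = 19.853 N/mm
k_B = Gd⁴/(8D³N_a) = (79.8×10³)(2.5⁴)/(8·28.0³·5) = 3.55 N/mm
Series: 1/k_eq = 1/19.853 + 1/3.55 + 1/50 = 0.35206; k_eq = 2.8404 N/mm
δ = F/k_eq = 9.85/2.8404 = 3.4678 mm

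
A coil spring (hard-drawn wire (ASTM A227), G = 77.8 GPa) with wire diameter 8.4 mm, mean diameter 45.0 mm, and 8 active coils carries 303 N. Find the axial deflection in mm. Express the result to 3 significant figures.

4.56 mm

k = Gd⁴/(8D³N_a) = (77.8×10³)(8.4⁴)/(8·45.0³·8) = 66.417 N/mm
δ = F/k = 303 / 66.417 = 4.5621 mm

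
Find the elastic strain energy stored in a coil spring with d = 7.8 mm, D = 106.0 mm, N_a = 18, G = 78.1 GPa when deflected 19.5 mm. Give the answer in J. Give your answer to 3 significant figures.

k = Gd⁴/(8D³N_a) = (78.1×10³)(7.8⁴)/(8·106.0³·18) = 1.6856 N/mm
U = ½kδ² = 0.5 × 1.6856 × 19.5² = 320.47 N·mm = 0.32047 J

0.320 J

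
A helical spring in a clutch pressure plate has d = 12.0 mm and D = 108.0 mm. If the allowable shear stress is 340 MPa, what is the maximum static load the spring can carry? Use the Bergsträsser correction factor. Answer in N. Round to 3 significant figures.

1860 N

C = D/d = 108.0/12.0 = 9.0000
K_B = (4C+2)/(4C−3) = 38.000/33.000 = 1.1515
τ_max = K·8FD/(πd³) → F_max = τ_allow·πd³/(8DK)
F_max = 340·π·12.0³/(8·108.0·1.1515) = 1.8457e+06/994.91 = 1855.2 N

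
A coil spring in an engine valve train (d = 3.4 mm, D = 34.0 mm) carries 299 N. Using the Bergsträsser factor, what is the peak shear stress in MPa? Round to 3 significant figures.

Spring index C = D/d = 34.0/3.4 = 10.0000
K_B = (4C+2)/(4C−3) = 42.000/37.000 = 1.1351
τ₀ = 8FD/(πd³) = 8·299·34.0/(π·3.4³) = 81328/123.48 = 658.65 MPa
τ_max = K·τ₀ = 1.1351 × 658.65 = 747.65 MPa

748 MPa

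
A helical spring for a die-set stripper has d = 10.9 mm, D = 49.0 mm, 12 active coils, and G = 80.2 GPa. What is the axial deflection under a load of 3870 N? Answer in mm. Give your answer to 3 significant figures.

38.6 mm

k = Gd⁴/(8D³N_a) = (80.2×10³)(10.9⁴)/(8·49.0³·12) = 100.24 N/mm
δ = F/k = 3870 / 100.24 = 38.609 mm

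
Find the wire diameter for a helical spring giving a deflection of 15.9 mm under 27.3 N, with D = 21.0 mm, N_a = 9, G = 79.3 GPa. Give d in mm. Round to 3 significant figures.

Required rate k = F/δ = 27.3/15.9 = 1.717 N/mm
d = (8D³N_a·k / G)^(1/4) = (8·21.0³·9·1.717 / (79.3×10³))^0.25
  = (14.437)^0.25 = 1.9493 mm

1.95 mm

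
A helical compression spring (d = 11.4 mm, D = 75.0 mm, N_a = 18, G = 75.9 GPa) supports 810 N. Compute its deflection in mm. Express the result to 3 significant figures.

k = Gd⁴/(8D³N_a) = (75.9×10³)(11.4⁴)/(8·75.0³·18) = 21.102 N/mm
δ = F/k = 810 / 21.102 = 38.386 mm

38.4 mm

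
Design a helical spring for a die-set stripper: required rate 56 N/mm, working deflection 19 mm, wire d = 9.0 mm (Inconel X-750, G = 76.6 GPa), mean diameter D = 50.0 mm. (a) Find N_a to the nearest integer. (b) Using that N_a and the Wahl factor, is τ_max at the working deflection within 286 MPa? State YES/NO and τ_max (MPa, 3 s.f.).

(a) 9 coils; (b) YES, τ_max = 236 MPa

N_a = Gd⁴/(8D³k) = (76.6×10³)(9.0⁴)/(8·50.0³·56) = 8.975 → N_a = 9
Actual rate k = Gd⁴/(8D³·9) = 55.841 N/mm
Working load F = kδ = 55.841·19 = 1061 N
C = 50.0/9.0 = 5.5556; K_W = (4C−1)/(4C−4)+0.615/C = 1.2753
τ_max = K_W·8FD/(πd³) = 1.2753·185.31 = 236.33 MPa
τ_max ≤ 286 MPa → acceptable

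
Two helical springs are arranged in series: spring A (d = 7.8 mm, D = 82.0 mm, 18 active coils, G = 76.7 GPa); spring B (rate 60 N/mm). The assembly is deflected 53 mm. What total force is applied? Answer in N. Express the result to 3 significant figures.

179 N

k_A = Gd⁴/(8D³N_a) = (76.7×10³)(7.8⁴)/(8·82.0³·18) = 3.5758 N/mm
Series: 1/k_eq = 1/3.5758 + 1/60 = 0.29633; k_eq = 3.3747 N/mm
F = k_eq·δ = 3.3747·53 = 178.86 N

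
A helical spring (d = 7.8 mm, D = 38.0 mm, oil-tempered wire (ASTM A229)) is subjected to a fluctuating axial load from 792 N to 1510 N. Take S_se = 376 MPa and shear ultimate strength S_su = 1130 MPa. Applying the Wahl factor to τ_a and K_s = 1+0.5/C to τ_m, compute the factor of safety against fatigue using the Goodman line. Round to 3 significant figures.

2.06

C = D/d = 38.0/7.8 = 4.8718; K_W = (4C−1)/(4C−4)+0.615/C = 1.3199; K_s = 1+0.5/C = 1.1026
F_a = (F_max−F_min)/2 = 359 N; F_m = (F_max+F_min)/2 = 1151 N
τ_a = K_W·8F_aD/(πd³) = 1.3199 × 73.204 = 96.625 MPa
τ_m = K_s·8F_mD/(πd³) = 1.1026 × 234.7 = 258.79 MPa
Goodman: 1/n_f = τ_a/S_se + τ_m/S_su = 96.625/376 + 258.79/1130 = 0.25698 + 0.22902 = 0.486
n_f = 1/0.486 = 2.058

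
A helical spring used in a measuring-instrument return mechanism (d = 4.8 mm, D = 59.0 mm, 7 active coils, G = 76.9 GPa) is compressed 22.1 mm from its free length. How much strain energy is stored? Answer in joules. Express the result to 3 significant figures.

k = Gd⁴/(8D³N_a) = (76.9×10³)(4.8⁴)/(8·59.0³·7) = 3.5493 N/mm
U = ½kδ² = 0.5 × 3.5493 × 22.1² = 866.77 N·mm = 0.86677 J

0.867 J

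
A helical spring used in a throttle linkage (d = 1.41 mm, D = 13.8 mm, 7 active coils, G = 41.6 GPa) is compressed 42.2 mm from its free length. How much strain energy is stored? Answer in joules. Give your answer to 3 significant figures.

k = Gd⁴/(8D³N_a) = (41.6×10³)(1.41⁴)/(8·13.8³·7) = 1.1172 N/mm
U = ½kδ² = 0.5 × 1.1172 × 42.2² = 994.81 N·mm = 0.99481 J

0.995 J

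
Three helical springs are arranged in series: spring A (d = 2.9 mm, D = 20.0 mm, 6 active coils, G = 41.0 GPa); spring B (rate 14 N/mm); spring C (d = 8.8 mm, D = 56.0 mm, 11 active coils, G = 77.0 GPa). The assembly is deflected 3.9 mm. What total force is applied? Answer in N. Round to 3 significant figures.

k_A = Gd⁴/(8D³N_a) = (41.0×10³)(2.9⁴)/(8·20.0³·6) = 7.5517 N/mm
k_C = Gd⁴/(8D³N_a) = (77.0×10³)(8.8⁴)/(8·56.0³·11) = 29.88 N/mm
Series: 1/k_eq = 1/7.5517 + 1/14 + 1/29.88 = 0.23732; k_eq = 4.2138 N/mm
F = k_eq·δ = 4.2138·3.9 = 16.434 N

16.4 N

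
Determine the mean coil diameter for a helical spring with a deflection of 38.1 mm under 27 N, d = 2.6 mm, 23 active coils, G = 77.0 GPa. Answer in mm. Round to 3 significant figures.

Required rate k = F/δ = 27/38.1 = 0.70866 N/mm
D = (Gd⁴/(8N_a·k))^(1/3) = (77.0×10³·2.6⁴/(8·23·0.70866))^(1/3)
  = (26985.3)^(1/3) = 29.9946 mm

30.0 mm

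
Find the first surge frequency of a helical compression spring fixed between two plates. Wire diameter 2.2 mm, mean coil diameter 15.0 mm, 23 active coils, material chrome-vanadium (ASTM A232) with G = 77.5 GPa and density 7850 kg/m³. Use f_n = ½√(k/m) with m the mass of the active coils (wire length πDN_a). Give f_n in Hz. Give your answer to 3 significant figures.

150 Hz

k = Gd⁴/(8D³N_a) = (77.5×10³)(2.2⁴)/(8·15.0³·23) = 2.9235 N/mm = 2923.5 N/m
Wire length L = πDN_a = π·15.0·23 = 1083.8 mm
m = ρ·(πd²/4)·L = 7850 × 3.8013×10⁻⁶ m² × 1.0838 m = 0.032343 kg
f_n = ½√(k/m) = 0.5·√(2923.5/0.032343) = 0.5·√(90391) = 150.33 Hz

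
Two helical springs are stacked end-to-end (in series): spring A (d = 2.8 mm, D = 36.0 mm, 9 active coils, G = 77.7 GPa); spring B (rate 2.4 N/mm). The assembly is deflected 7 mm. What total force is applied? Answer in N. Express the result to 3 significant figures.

k_A = Gd⁴/(8D³N_a) = (77.7×10³)(2.8⁴)/(8·36.0³·9) = 1.4217 N/mm
Series: 1/k_eq = 1/1.4217 + 1/2.4 = 1.12; k_eq = 0.89282 N/mm
F = k_eq·δ = 0.89282·7 = 6.2498 N

6.25 N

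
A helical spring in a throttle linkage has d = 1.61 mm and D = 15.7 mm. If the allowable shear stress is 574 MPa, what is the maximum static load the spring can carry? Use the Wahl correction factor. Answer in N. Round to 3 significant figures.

C = D/d = 15.7/1.61 = 9.7516
K_W = (4C−1)/(4C−4) + 0.615/C = 38.006/35.006 + 0.0631 = 1.1488
τ_max = K·8FD/(πd³) → F_max = τ_allow·πd³/(8DK)
F_max = 574·π·1.61³/(8·15.7·1.1488) = 7525.6/144.29 = 52.158 N

52.2 N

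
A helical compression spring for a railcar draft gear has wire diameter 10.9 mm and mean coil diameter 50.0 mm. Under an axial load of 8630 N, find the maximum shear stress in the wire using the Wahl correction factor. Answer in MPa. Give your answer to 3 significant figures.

Spring index C = D/d = 50.0/10.9 = 4.5872
K_W = (4C−1)/(4C−4) + 0.615/C = 17.349/14.349 + 0.1341 = 1.3431
τ₀ = 8FD/(πd³) = 8·8630·50.0/(π·10.9³) = 3.452e+06/4068.5 = 848.48 MPa
τ_max = K·τ₀ = 1.3431 × 848.48 = 1139.6 MPa

1140 MPa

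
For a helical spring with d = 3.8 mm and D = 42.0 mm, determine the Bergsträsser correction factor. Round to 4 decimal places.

C = D/d = 42.0/3.8 = 11.0526
K_B = (4C+2)/(4C−3) = 46.211/41.211 = 1.1213

1.1213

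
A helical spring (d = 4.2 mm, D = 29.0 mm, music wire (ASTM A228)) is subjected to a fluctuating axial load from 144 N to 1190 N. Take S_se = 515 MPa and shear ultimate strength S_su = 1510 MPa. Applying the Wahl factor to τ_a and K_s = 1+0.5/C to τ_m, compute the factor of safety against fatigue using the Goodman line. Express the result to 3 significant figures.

0.587

C = D/d = 29.0/4.2 = 6.9048; K_W = (4C−1)/(4C−4)+0.615/C = 1.2161; K_s = 1+0.5/C = 1.0724
F_a = (F_max−F_min)/2 = 523 N; F_m = (F_max+F_min)/2 = 667 N
τ_a = K_W·8F_aD/(πd³) = 1.2161 × 521.31 = 633.95 MPa
τ_m = K_s·8F_mD/(πd³) = 1.0724 × 664.84 = 712.98 MPa
Goodman: 1/n_f = τ_a/S_se + τ_m/S_su = 633.95/515 + 712.98/1510 = 1.23097 + 0.47217 = 1.7031
n_f = 1/1.7031 = 0.5871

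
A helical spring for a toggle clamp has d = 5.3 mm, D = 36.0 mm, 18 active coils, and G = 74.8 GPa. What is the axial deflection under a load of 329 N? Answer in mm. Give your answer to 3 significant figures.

k = Gd⁴/(8D³N_a) = (74.8×10³)(5.3⁴)/(8·36.0³·18) = 8.7849 N/mm
δ = F/k = 329 / 8.7849 = 37.451 mm

37.5 mm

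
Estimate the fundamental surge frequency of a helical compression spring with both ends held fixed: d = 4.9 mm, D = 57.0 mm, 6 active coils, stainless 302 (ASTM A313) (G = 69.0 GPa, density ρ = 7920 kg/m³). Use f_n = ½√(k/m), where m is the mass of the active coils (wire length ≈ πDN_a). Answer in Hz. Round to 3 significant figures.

83.5 Hz

k = Gd⁴/(8D³N_a) = (69.0×10³)(4.9⁴)/(8·57.0³·6) = 4.4747 N/mm = 4474.7 N/m
Wire length L = πDN_a = π·57.0·6 = 1074.4 mm
m = ρ·(πd²/4)·L = 7920 × 18.857×10⁻⁶ m² × 1.0744 m = 0.16047 kg
f_n = ½√(k/m) = 0.5·√(4474.7/0.16047) = 0.5·√(27886) = 83.495 Hz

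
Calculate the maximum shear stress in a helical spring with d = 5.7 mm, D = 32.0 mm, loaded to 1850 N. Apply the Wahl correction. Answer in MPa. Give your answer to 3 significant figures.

Spring index C = D/d = 32.0/5.7 = 5.6140
K_W = (4C−1)/(4C−4) + 0.615/C = 21.456/18.456 + 0.1095 = 1.2721
τ₀ = 8FD/(πd³) = 8·1850·32.0/(π·5.7³) = 473600/581.8 = 814.02 MPa
τ_max = K·τ₀ = 1.2721 × 814.02 = 1035.5 MPa

1040 MPa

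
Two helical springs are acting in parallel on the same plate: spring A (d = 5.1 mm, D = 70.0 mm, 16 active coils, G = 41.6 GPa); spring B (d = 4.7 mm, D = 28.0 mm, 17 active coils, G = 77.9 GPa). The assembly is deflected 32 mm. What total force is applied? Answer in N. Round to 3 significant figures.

428 N

k_A = Gd⁴/(8D³N_a) = (41.6×10³)(5.1⁴)/(8·70.0³·16) = 0.64102 N/mm
k_B = Gd⁴/(8D³N_a) = (77.9×10³)(4.7⁴)/(8·28.0³·17) = 12.733 N/mm
Parallel: k_eq = 0.64102 + 12.733 = 13.374 N/mm
F = k_eq·δ = 13.374·32 = 427.95 N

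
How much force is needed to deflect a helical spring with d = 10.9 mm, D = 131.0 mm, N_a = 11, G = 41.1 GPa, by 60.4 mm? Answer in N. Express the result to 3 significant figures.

177 N

k = Gd⁴/(8D³N_a) = (41.1×10³)(10.9⁴)/(8·131.0³·11) = 2.9326 N/mm
F = k·δ = 2.9326 × 60.4 = 177.13 N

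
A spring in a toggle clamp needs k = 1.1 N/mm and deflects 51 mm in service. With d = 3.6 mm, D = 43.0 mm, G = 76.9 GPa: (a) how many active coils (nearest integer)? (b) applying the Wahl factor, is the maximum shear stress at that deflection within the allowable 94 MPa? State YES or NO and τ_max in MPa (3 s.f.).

N_a = Gd⁴/(8D³k) = (76.9×10³)(3.6⁴)/(8·43.0³·1.1) = 18.46 → N_a = 18
Actual rate k = Gd⁴/(8D³·18) = 1.1282 N/mm
Working load F = kδ = 1.1282·51 = 57.536 N
C = 43.0/3.6 = 11.9444; K_W = (4C−1)/(4C−4)+0.615/C = 1.1200
τ_max = K_W·8FD/(πd³) = 1.1200·135.03 = 151.24 MPa
τ_max > 94 MPa → exceeds allowable

(a) 18 coils; (b) NO, τ_max = 151 MPa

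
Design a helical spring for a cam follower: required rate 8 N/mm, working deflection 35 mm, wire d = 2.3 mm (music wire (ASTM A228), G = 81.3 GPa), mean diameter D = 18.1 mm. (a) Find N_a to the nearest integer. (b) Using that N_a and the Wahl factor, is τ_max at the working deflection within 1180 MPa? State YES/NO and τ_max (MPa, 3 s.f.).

N_a = Gd⁴/(8D³k) = (81.3×10³)(2.3⁴)/(8·18.1³·8) = 5.995 → N_a = 6
Actual rate k = Gd⁴/(8D³·6) = 7.9933 N/mm
Working load F = kδ = 7.9933·35 = 279.76 N
C = 18.1/2.3 = 7.8696; K_W = (4C−1)/(4C−4)+0.615/C = 1.1873
τ_max = K_W·8FD/(πd³) = 1.1873·1059.8 = 1258.3 MPa
τ_max > 1180 MPa → exceeds allowable

(a) 6 coils; (b) NO, τ_max = 1260 MPa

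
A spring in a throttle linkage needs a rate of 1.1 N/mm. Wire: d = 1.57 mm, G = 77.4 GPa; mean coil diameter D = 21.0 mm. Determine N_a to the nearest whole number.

N_a = Gd⁴/(8D³k) = (77.4×10³ × 1.57⁴)/(8 × 21.0³ × 1.1)
    = 470262 / 81496.8 = 5.77 → 6 coils

6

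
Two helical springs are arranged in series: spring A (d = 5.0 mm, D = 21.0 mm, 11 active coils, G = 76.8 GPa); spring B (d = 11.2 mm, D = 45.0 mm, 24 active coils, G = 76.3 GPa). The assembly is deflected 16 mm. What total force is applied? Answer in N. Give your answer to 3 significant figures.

k_A = Gd⁴/(8D³N_a) = (76.8×10³)(5.0⁴)/(8·21.0³·11) = 58.898 N/mm
k_B = Gd⁴/(8D³N_a) = (76.3×10³)(11.2⁴)/(8·45.0³·24) = 68.621 N/mm
Series: 1/k_eq = 1/58.898 + 1/68.621 = 0.031551; k_eq = 31.694 N/mm
F = k_eq·δ = 31.694·16 = 507.11 N

507 N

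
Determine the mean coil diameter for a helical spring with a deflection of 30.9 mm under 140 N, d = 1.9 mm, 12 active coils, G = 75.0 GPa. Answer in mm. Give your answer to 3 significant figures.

Required rate k = F/δ = 140/30.9 = 4.5307 N/mm
D = (Gd⁴/(8N_a·k))^(1/3) = (75.0×10³·1.9⁴/(8·12·4.5307))^(1/3)
  = (2247.16)^(1/3) = 13.0982 mm

13.1 mm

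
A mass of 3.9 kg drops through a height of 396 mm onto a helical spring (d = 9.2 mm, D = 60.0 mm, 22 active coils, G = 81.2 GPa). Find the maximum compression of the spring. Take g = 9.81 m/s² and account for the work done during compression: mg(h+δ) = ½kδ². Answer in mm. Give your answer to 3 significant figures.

k = Gd⁴/(8D³N_a) = (81.2×10³)(9.2⁴)/(8·60.0³·22) = 15.302 N/mm
W = mg = 3.9 × 9.81 = 38.259 N
½kδ² − Wδ − Wh = 0 → δ = (W + √(W² + 2kWh))/k
δ = (38.259 + √(1463.8 + 463660))/15.302 = (38.259 + 682)/15.302 = 47.07 mm

47.1 mm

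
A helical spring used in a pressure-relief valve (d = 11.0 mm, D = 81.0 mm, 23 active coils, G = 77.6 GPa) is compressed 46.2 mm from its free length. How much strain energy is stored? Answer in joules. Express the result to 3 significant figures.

12.4 J

k = Gd⁴/(8D³N_a) = (77.6×10³)(11.0⁴)/(8·81.0³·23) = 11.619 N/mm
U = ½kδ² = 0.5 × 11.619 × 46.2² = 12400 N·mm = 12.4 J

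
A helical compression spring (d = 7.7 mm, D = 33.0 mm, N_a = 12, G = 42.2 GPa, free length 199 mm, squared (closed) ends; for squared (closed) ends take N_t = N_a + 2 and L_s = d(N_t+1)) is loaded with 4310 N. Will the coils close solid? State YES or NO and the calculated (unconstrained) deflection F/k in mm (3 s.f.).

k = Gd⁴/(8D³N_a) = (42.2×10³)(7.7⁴)/(8·33.0³·12) = 42.999 N/mm
N_t = 14; L_s = 7.7·15 = 115.5 mm; δ_solid = L₀ − L_s = 199 − 115.5 = 83.5 mm
δ = F/k = 4310/42.999 = 100.23 mm
δ ≥ δ_solid → spring goes solid

YES, δ = 100 mm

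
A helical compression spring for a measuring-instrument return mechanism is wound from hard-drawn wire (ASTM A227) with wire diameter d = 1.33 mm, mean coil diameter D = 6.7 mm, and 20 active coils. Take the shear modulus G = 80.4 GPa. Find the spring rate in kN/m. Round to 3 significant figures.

5.23 kN/m

k = Gd⁴/(8D³N_a) = (80.4×10³ × 1.33⁴) / (8 × 6.7³ × 20)
  = 251572 / 48122.1 = 5.2278 N/mm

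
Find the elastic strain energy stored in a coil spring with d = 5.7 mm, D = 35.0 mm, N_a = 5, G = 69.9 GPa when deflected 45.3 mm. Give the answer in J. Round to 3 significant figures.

k = Gd⁴/(8D³N_a) = (69.9×10³)(5.7⁴)/(8·35.0³·5) = 43.024 N/mm
U = ½kδ² = 0.5 × 43.024 × 45.3² = 44145 N·mm = 44.145 J

44.1 J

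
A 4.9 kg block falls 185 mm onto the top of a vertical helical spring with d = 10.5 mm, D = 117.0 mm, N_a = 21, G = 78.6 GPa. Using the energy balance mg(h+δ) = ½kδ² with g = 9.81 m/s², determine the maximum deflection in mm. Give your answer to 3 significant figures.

k = Gd⁴/(8D³N_a) = (78.6×10³)(10.5⁴)/(8·117.0³·21) = 3.5507 N/mm
W = mg = 4.9 × 9.81 = 48.069 N
½kδ² − Wδ − Wh = 0 → δ = (W + √(W² + 2kWh))/k
δ = (48.069 + √(2310.6 + 63150.9))/3.5507 = (48.069 + 255.85)/3.5507 = 85.596 mm

85.6 mm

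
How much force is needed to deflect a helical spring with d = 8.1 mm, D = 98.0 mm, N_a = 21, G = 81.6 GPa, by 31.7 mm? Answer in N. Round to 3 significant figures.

70.4 N

k = Gd⁴/(8D³N_a) = (81.6×10³)(8.1⁴)/(8·98.0³·21) = 2.2215 N/mm
F = k·δ = 2.2215 × 31.7 = 70.421 N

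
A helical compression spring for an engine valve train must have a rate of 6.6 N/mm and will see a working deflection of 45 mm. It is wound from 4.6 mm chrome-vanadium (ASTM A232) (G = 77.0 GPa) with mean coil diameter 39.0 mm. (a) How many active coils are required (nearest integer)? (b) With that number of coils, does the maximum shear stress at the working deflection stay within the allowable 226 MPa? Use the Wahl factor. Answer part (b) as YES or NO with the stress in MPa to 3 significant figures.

(a) 11 coils; (b) NO, τ_max = 356 MPa

N_a = Gd⁴/(8D³k) = (77.0×10³)(4.6⁴)/(8·39.0³·6.6) = 11.01 → N_a = 11
Actual rate k = Gd⁴/(8D³·11) = 6.6046 N/mm
Working load F = kδ = 6.6046·45 = 297.21 N
C = 39.0/4.6 = 8.4783; K_W = (4C−1)/(4C−4)+0.615/C = 1.1728
τ_max = K_W·8FD/(πd³) = 1.1728·303.24 = 355.65 MPa
τ_max > 226 MPa → exceeds allowable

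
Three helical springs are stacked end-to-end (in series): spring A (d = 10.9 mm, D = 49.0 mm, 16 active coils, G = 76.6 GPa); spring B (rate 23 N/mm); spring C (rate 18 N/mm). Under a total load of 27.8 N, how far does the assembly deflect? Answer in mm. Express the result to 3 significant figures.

3.14 mm

k_A = Gd⁴/(8D³N_a) = (76.6×10³)(10.9⁴)/(8·49.0³·16) = 71.802 N/mm
Series: 1/k_eq = 1/71.802 + 1/23 + 1/18 = 0.11296; k_eq = 8.8526 N/mm
δ = F/k_eq = 27.8/8.8526 = 3.1403 mm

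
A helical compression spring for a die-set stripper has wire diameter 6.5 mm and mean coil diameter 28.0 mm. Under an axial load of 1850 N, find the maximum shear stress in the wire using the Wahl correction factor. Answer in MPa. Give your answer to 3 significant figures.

658 MPa

Spring index C = D/d = 28.0/6.5 = 4.3077
K_W = (4C−1)/(4C−4) + 0.615/C = 16.231/13.231 + 0.1428 = 1.3695
τ₀ = 8FD/(πd³) = 8·1850·28.0/(π·6.5³) = 414400/862.76 = 480.32 MPa
τ_max = K·τ₀ = 1.3695 × 480.32 = 657.8 MPa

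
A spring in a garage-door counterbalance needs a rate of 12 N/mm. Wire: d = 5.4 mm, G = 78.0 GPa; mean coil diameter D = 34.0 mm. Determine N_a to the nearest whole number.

18

N_a = Gd⁴/(8D³k) = (78.0×10³ × 5.4⁴)/(8 × 34.0³ × 12)
    = 6.63238e+07 / 3.77318e+06 = 17.58 → 18 coils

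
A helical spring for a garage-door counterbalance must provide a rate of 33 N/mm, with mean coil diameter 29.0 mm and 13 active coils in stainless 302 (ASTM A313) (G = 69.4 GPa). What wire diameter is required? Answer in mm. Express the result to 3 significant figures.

5.89 mm

d = (8D³N_a·k / G)^(1/4) = (8·29.0³·13·33 / (69.4×10³))^0.25
  = (1206.1)^0.25 = 5.8931 mm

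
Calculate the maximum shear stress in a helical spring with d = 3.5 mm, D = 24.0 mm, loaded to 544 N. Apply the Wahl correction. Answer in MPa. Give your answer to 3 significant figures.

944 MPa

Spring index C = D/d = 24.0/3.5 = 6.8571
K_W = (4C−1)/(4C−4) + 0.615/C = 26.429/23.429 + 0.0897 = 1.2177
τ₀ = 8FD/(πd³) = 8·544·24.0/(π·3.5³) = 104448/134.7 = 775.44 MPa
τ_max = K·τ₀ = 1.2177 × 775.44 = 944.28 MPa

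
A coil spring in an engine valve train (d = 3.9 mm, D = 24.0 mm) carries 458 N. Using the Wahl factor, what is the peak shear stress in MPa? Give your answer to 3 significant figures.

Spring index C = D/d = 24.0/3.9 = 6.1538
K_W = (4C−1)/(4C−4) + 0.615/C = 23.615/20.615 + 0.0999 = 1.2455
τ₀ = 8FD/(πd³) = 8·458·24.0/(π·3.9³) = 87936/186.36 = 471.87 MPa
τ_max = K·τ₀ = 1.2455 × 471.87 = 587.7 MPa

588 MPa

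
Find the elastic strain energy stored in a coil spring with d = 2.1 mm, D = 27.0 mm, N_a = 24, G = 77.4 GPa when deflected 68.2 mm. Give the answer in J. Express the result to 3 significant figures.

0.926 J

k = Gd⁴/(8D³N_a) = (77.4×10³)(2.1⁴)/(8·27.0³·24) = 0.39831 N/mm
U = ½kδ² = 0.5 × 0.39831 × 68.2² = 926.33 N·mm = 0.92633 J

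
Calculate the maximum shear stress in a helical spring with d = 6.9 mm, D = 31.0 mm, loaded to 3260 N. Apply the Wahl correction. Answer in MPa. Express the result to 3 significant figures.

1060 MPa

Spring index C = D/d = 31.0/6.9 = 4.4928
K_W = (4C−1)/(4C−4) + 0.615/C = 16.971/13.971 + 0.1369 = 1.3516
τ₀ = 8FD/(πd³) = 8·3260·31.0/(π·6.9³) = 808480/1032 = 783.38 MPa
τ_max = K·τ₀ = 1.3516 × 783.38 = 1058.8 MPa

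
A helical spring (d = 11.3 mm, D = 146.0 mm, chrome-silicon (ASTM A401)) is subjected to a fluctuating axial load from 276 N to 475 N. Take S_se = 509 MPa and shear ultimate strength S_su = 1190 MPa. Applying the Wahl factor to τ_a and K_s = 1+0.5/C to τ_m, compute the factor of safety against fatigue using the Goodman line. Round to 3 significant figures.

7.12

C = D/d = 146.0/11.3 = 12.9204; K_W = (4C−1)/(4C−4)+0.615/C = 1.1105; K_s = 1+0.5/C = 1.0387
F_a = (F_max−F_min)/2 = 99.5 N; F_m = (F_max+F_min)/2 = 375.5 N
τ_a = K_W·8F_aD/(πd³) = 1.1105 × 25.638 = 28.471 MPa
τ_m = K_s·8F_mD/(πd³) = 1.0387 × 96.754 = 100.5 MPa
Goodman: 1/n_f = τ_a/S_se + τ_m/S_su = 28.471/509 + 100.5/1190 = 0.05594 + 0.08445 = 0.14039
n_f = 1/0.14039 = 7.123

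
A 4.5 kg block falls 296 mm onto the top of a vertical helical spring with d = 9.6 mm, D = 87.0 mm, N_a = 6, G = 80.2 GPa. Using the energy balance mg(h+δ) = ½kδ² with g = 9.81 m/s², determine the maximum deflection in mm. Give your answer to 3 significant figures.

36.9 mm

k = Gd⁴/(8D³N_a) = (80.2×10³)(9.6⁴)/(8·87.0³·6) = 21.551 N/mm
W = mg = 4.5 × 9.81 = 44.145 N
½kδ² − Wδ − Wh = 0 → δ = (W + √(W² + 2kWh))/k
δ = (44.145 + √(1948.8 + 563201))/21.551 = (44.145 + 751.76)/21.551 = 36.932 mm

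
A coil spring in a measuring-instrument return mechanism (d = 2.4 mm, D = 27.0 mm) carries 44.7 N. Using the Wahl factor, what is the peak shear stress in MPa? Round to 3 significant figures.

Spring index C = D/d = 27.0/2.4 = 11.2500
K_W = (4C−1)/(4C−4) + 0.615/C = 44.000/41.000 + 0.0547 = 1.1278
τ₀ = 8FD/(πd³) = 8·44.7·27.0/(π·2.4³) = 9655.2/43.429 = 222.32 MPa
τ_max = K·τ₀ = 1.1278 × 222.32 = 250.74 MPa

251 MPa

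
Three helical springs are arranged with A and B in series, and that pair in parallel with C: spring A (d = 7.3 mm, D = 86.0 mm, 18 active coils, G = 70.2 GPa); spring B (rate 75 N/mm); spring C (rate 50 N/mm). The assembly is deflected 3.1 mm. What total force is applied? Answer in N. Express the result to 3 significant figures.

k_A = Gd⁴/(8D³N_a) = (70.2×10³)(7.3⁴)/(8·86.0³·18) = 2.1766 N/mm
Springs A,B series: k_AB = 1/(1/2.1766+1/75) = 2.1152 N/mm; parallel with C: k_eq = 2.1152+50 = 52.115 N/mm
F = k_eq·δ = 52.115·3.1 = 161.56 N

162 N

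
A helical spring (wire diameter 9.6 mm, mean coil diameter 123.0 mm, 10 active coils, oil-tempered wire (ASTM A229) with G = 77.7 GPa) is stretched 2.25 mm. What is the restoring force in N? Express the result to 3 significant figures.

k = Gd⁴/(8D³N_a) = (77.7×10³)(9.6⁴)/(8·123.0³·10) = 4.433 N/mm
F = k·δ = 4.433 × 2.25 = 9.9743 N

9.97 N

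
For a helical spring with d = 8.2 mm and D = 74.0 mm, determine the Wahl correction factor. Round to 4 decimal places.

C = D/d = 74.0/8.2 = 9.0244
K_W = (4C−1)/(4C−4) + 0.615/C = 35.098/32.098 + 0.0681 = 1.1616

1.1616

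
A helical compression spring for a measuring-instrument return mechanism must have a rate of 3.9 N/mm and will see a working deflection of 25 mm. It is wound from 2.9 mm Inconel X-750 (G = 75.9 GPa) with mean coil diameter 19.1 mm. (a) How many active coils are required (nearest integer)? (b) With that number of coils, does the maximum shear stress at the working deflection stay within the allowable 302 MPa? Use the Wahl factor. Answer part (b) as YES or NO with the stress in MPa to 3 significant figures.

(a) 25 coils; (b) YES, τ_max = 236 MPa

N_a = Gd⁴/(8D³k) = (75.9×10³)(2.9⁴)/(8·19.1³·3.9) = 24.69 → N_a = 25
Actual rate k = Gd⁴/(8D³·25) = 3.8522 N/mm
Working load F = kδ = 3.8522·25 = 96.304 N
C = 19.1/2.9 = 6.5862; K_W = (4C−1)/(4C−4)+0.615/C = 1.2276
τ_max = K_W·8FD/(πd³) = 1.2276·192.05 = 235.77 MPa
τ_max ≤ 302 MPa → acceptable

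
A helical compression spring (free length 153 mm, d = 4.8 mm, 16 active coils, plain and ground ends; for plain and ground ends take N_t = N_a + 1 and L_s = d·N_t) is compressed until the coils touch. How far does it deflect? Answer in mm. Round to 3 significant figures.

71.4 mm

N_t = 17; L_s = 4.8·17 = 81.6 mm
δ_solid = L₀ − L_s = 153 − 81.6 = 71.4 mm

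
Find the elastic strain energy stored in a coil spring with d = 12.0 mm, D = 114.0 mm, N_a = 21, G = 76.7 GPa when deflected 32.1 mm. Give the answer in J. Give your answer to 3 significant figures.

k = Gd⁴/(8D³N_a) = (76.7×10³)(12.0⁴)/(8·114.0³·21) = 6.3899 N/mm
U = ½kδ² = 0.5 × 6.3899 × 32.1² = 3292.1 N·mm = 3.2921 J

3.29 J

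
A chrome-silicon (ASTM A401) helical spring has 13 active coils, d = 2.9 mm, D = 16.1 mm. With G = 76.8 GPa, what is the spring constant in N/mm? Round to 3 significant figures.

k = Gd⁴/(8D³N_a) = (76.8×10³ × 2.9⁴) / (8 × 16.1³ × 13)
  = 5.43192e+06 / 434021 = 12.515 N/mm

12.5 N/mm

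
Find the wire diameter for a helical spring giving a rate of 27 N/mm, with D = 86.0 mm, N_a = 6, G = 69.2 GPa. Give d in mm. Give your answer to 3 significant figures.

d = (8D³N_a·k / G)^(1/4) = (8·86.0³·6·27 / (69.2×10³))^0.25
  = (11912)^0.25 = 10.4472 mm

10.4 mm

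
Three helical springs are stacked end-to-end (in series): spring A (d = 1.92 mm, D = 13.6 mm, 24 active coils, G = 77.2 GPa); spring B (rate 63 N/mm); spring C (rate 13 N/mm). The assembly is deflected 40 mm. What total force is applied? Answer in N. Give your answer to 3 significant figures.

72.3 N

k_A = Gd⁴/(8D³N_a) = (77.2×10³)(1.92⁴)/(8·13.6³·24) = 2.1722 N/mm
Series: 1/k_eq = 1/2.1722 + 1/63 + 1/13 = 0.55315; k_eq = 1.8078 N/mm
F = k_eq·δ = 1.8078·40 = 72.313 N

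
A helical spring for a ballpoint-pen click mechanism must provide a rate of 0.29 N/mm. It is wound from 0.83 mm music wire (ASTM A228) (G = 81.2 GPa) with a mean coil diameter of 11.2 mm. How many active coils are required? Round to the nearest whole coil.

N_a = Gd⁴/(8D³k) = (81.2×10³ × 0.83⁴)/(8 × 11.2³ × 0.29)
    = 38536.2 / 3259.43 = 11.82 → 12 coils

12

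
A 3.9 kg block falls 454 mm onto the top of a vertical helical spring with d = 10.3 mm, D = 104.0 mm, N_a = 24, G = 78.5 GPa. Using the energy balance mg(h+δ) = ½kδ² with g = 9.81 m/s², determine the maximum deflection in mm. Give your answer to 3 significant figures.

k = Gd⁴/(8D³N_a) = (78.5×10³)(10.3⁴)/(8·104.0³·24) = 4.0909 N/mm
W = mg = 3.9 × 9.81 = 38.259 N
½kδ² − Wδ − Wh = 0 → δ = (W + √(W² + 2kWh))/k
δ = (38.259 + √(1463.8 + 142114))/4.0909 = (38.259 + 378.92)/4.0909 = 101.98 mm

102 mm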